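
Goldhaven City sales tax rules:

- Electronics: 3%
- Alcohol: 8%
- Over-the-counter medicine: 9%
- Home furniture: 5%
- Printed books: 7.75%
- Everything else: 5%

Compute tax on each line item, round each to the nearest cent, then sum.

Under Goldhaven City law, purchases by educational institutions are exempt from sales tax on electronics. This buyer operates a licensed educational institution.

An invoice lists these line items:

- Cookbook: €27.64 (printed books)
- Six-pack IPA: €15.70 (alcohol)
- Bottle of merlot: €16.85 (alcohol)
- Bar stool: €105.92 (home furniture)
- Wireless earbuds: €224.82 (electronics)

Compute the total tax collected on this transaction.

€10.05

Cookbook €27.64: printed books → 7.75% → €2.14
Six-pack IPA €15.70: alcohol → 8% → €1.26
Bottle of merlot €16.85: alcohol → 8% → €1.35
Bar stool €105.92: home furniture → 5% → €5.30
Wireless earbuds €224.82: electronics, buyer-exempt → 0% → €0.00
Total tax = €2.14 + €1.26 + €1.35 + €5.30 = €10.05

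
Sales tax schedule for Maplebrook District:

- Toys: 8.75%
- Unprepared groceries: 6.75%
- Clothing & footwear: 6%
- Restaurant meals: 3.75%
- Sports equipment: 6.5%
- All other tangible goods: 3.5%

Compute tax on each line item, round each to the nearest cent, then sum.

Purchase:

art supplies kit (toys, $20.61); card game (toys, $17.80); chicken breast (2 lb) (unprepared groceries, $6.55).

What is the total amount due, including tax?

Art supplies kit $20.61: toys → 8.75% → $1.80
Card game $17.80: toys → 8.75% → $1.56
Chicken breast (2 lb) $6.55: unprepared groceries → 6.75% → $0.44
Subtotal = $44.96; tax = $3.80; total due = $48.76

$48.76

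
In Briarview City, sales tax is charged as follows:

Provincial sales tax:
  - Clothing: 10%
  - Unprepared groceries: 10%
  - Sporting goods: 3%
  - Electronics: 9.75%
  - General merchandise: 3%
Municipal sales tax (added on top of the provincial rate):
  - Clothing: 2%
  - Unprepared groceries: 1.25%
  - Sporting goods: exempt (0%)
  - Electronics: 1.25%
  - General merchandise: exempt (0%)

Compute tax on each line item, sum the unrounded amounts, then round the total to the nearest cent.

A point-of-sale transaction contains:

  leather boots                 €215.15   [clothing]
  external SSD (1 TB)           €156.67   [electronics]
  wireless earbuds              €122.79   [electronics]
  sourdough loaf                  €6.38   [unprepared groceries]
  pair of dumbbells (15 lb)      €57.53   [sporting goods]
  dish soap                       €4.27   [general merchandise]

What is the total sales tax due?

€59.13

Leather boots €215.15: clothing → 10% + 2% municipal = 12% → €25.818
External SSD (1 TB) €156.67: electronics → 9.75% + 1.25% municipal = 11% → €17.2337
Wireless earbuds €122.79: electronics → 9.75% + 1.25% municipal = 11% → €13.5069
Sourdough loaf €6.38: unprepared groceries → 10% + 1.25% municipal = 11.25% → €0.71775
Pair of dumbbells (15 lb) €57.53: sporting goods → 3% + 0% municipal = 3% → €1.7259
Dish soap €4.27: general merchandise → 3% + 0% municipal = 3% → €0.1281
Unrounded tax sum = €59.13035 → €59.13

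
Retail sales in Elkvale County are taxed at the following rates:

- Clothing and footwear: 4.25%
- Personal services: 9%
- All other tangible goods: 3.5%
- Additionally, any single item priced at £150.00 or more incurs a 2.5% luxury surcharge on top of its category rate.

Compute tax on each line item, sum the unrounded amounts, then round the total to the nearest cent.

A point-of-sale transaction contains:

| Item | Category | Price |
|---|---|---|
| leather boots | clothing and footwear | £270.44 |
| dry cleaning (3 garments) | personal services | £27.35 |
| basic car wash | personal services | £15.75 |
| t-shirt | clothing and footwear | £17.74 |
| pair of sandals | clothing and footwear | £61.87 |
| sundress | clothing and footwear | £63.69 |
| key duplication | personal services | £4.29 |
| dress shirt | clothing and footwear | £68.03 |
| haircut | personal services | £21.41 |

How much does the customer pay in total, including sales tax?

Leather boots £270.44: clothing and footwear → 4.25% + 2.5% surcharge = 6.75% → £18.2547
Dry cleaning (3 garments) £27.35: personal services → 9% → £2.4615
Basic car wash £15.75: personal services → 9% → £1.4175
T-shirt £17.74: clothing and footwear → 4.25% → £0.75395
Pair of sandals £61.87: clothing and footwear → 4.25% → £2.629475
Sundress £63.69: clothing and footwear → 4.25% → £2.706825
Key duplication £4.29: personal services → 9% → £0.3861
Dress shirt £68.03: clothing and footwear → 4.25% → £2.891275
Haircut £21.41: personal services → 9% → £1.9269
Subtotal = £550.57; unrounded tax = £33.428225 → £33.43; total due = £584.00

£584.00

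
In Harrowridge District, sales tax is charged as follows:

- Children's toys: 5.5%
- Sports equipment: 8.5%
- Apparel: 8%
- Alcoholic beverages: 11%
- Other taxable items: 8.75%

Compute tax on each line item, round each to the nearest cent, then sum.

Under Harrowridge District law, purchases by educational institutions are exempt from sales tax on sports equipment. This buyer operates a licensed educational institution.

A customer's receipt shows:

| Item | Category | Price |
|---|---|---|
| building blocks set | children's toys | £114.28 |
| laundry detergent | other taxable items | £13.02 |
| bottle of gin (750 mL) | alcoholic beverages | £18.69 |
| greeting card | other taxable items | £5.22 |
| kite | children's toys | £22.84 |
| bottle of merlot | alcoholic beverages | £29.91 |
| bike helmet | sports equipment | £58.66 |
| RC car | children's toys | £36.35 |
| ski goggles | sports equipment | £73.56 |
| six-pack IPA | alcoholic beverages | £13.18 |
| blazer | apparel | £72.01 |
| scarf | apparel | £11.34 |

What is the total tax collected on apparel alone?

£6.67

Blazer £72.01: apparel → 8% → £5.76
Scarf £11.34: apparel → 8% → £0.91
Tax on apparel = £5.76 + £0.91 = £6.67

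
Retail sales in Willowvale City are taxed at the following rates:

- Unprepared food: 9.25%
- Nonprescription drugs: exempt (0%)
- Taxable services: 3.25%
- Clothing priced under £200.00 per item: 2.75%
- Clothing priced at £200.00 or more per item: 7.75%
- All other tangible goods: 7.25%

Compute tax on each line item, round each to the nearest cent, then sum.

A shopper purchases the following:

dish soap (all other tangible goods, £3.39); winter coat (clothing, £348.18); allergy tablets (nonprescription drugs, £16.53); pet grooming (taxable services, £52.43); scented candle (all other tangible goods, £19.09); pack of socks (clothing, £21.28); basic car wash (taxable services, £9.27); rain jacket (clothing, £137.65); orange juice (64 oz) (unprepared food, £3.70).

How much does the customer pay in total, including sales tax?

Dish soap £3.39: all other tangible goods → 7.25% → £0.25
Winter coat £348.18: clothing, £200.00 or more → 7.75% → £26.98
Allergy tablets £16.53: nonprescription drugs → 0% → £0.00
Pet grooming £52.43: taxable services → 3.25% → £1.70
Scented candle £19.09: all other tangible goods → 7.25% → £1.38
Pack of socks £21.28: clothing, under £200.00 → 2.75% → £0.59
Basic car wash £9.27: taxable services → 3.25% → £0.30
Rain jacket £137.65: clothing, under £200.00 → 2.75% → £3.79
Orange juice (64 oz) £3.70: unprepared food → 9.25% → £0.34
Subtotal = £611.52; tax = £35.33; total due = £646.85

£646.85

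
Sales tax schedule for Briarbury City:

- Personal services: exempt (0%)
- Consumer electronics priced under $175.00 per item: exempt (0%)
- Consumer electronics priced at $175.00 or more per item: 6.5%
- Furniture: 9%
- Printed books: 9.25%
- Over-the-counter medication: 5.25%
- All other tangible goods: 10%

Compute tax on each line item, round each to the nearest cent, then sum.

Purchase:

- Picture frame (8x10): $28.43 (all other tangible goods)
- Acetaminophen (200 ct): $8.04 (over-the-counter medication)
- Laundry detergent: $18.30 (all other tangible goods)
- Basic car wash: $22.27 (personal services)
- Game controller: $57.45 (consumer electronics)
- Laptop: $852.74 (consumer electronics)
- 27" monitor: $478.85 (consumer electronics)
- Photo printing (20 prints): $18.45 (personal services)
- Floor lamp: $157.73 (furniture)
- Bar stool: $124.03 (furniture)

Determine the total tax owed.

$117.01

Picture frame (8x10) $28.43: all other tangible goods → 10% → $2.84
Acetaminophen (200 ct) $8.04: over-the-counter medication → 5.25% → $0.42
Laundry detergent $18.30: all other tangible goods → 10% → $1.83
Basic car wash $22.27: personal services → 0% → $0.00
Game controller $57.45: consumer electronics, under $175.00 → 0% → $0.00
Laptop $852.74: consumer electronics, $175.00 or more → 6.5% → $55.43
27" monitor $478.85: consumer electronics, $175.00 or more → 6.5% → $31.13
Photo printing (20 prints) $18.45: personal services → 0% → $0.00
Floor lamp $157.73: furniture → 9% → $14.20
Bar stool $124.03: furniture → 9% → $11.16
Total tax = $2.84 + $0.42 + $1.83 + $55.43 + $31.13 + $14.20 + $11.16 = $117.01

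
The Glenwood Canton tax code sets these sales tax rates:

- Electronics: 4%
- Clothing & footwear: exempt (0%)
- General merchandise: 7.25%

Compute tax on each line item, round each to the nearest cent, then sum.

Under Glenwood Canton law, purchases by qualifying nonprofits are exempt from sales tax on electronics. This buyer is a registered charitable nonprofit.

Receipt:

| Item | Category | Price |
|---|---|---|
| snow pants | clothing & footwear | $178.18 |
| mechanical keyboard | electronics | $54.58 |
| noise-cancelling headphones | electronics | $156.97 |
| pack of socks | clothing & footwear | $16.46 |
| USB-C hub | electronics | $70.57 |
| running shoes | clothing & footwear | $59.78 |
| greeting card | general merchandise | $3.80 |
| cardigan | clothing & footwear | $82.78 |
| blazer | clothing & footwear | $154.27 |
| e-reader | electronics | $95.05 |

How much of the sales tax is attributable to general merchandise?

$0.28

Greeting card $3.80: general merchandise → 7.25% → $0.28
Tax on general merchandise = $0.28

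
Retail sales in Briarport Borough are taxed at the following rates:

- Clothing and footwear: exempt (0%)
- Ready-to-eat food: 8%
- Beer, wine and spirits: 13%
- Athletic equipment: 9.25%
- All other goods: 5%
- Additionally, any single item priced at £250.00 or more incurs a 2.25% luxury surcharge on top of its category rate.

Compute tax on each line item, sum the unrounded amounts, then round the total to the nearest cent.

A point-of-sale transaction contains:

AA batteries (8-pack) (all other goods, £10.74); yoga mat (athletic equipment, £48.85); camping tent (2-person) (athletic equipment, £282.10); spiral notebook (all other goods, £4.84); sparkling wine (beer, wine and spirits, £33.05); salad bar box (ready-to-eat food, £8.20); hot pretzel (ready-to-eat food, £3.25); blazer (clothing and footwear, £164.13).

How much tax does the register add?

AA batteries (8-pack) £10.74: all other goods → 5% → £0.537
Yoga mat £48.85: athletic equipment → 9.25% → £4.518625
Camping tent (2-person) £282.10: athletic equipment → 9.25% + 2.25% surcharge = 11.5% → £32.4415
Spiral notebook £4.84: all other goods → 5% → £0.242
Sparkling wine £33.05: beer, wine and spirits → 13% → £4.2965
Salad bar box £8.20: ready-to-eat food → 8% → £0.656
Hot pretzel £3.25: ready-to-eat food → 8% → £0.26
Blazer £164.13: clothing and footwear → 0% → £0.00
Unrounded tax sum = £42.951625 → £42.95

£42.95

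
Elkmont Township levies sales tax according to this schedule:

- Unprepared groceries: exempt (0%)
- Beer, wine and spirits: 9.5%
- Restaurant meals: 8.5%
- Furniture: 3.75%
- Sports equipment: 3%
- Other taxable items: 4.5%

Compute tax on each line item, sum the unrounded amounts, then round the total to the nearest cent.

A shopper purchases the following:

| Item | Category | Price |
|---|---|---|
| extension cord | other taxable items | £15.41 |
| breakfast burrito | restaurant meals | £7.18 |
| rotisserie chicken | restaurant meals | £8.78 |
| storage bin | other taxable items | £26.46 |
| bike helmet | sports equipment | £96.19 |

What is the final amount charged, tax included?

£160.15

Extension cord £15.41: other taxable items → 4.5% → £0.69345
Breakfast burrito £7.18: restaurant meals → 8.5% → £0.6103
Rotisserie chicken £8.78: restaurant meals → 8.5% → £0.7463
Storage bin £26.46: other taxable items → 4.5% → £1.1907
Bike helmet £96.19: sports equipment → 3% → £2.8857
Subtotal = £154.02; unrounded tax = £6.12645 → £6.13; total due = £160.15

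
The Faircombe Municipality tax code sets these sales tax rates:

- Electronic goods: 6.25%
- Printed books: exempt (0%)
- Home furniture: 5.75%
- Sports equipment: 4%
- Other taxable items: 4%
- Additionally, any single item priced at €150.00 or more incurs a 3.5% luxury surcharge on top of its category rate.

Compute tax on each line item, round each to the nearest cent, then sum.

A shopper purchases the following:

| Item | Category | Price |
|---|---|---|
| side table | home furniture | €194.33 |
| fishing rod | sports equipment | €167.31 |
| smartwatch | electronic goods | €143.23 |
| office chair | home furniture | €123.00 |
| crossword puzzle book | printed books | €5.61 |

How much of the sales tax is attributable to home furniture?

Side table €194.33: home furniture → 5.75% + 3.5% surcharge = 9.25% → €17.98
Office chair €123.00: home furniture → 5.75% → €7.07
Tax on home furniture = €17.98 + €7.07 = €25.05

€25.05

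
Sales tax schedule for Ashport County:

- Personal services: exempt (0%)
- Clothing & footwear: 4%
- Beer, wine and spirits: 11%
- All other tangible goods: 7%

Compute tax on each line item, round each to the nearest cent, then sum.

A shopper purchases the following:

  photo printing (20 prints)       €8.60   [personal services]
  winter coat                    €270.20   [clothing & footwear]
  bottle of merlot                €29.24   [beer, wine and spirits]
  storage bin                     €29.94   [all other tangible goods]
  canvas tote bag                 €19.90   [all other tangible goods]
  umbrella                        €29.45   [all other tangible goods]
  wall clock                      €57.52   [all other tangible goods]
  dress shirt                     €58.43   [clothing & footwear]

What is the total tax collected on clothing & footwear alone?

Winter coat €270.20: clothing & footwear → 4% → €10.81
Dress shirt €58.43: clothing & footwear → 4% → €2.34
Tax on clothing & footwear = €10.81 + €2.34 = €13.15

€13.15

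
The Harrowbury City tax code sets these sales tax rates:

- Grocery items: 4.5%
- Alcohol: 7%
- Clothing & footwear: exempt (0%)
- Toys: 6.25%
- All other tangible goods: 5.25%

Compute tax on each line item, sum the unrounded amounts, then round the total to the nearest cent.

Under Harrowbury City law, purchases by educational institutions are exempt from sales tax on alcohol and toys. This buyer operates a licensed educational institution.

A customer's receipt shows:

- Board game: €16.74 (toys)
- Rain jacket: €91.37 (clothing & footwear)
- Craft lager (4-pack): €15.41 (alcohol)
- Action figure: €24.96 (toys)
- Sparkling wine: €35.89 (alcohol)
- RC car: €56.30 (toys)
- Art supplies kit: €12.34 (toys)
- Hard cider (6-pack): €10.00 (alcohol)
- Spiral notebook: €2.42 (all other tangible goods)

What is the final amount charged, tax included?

€265.56

Board game €16.74: toys, buyer-exempt → 0% → €0.00
Rain jacket €91.37: clothing & footwear → 0% → €0.00
Craft lager (4-pack) €15.41: alcohol, buyer-exempt → 0% → €0.00
Action figure €24.96: toys, buyer-exempt → 0% → €0.00
Sparkling wine €35.89: alcohol, buyer-exempt → 0% → €0.00
RC car €56.30: toys, buyer-exempt → 0% → €0.00
Art supplies kit €12.34: toys, buyer-exempt → 0% → €0.00
Hard cider (6-pack) €10.00: alcohol, buyer-exempt → 0% → €0.00
Spiral notebook €2.42: all other tangible goods → 5.25% → €0.12705
Subtotal = €265.43; unrounded tax = €0.12705 → €0.13; total due = €265.56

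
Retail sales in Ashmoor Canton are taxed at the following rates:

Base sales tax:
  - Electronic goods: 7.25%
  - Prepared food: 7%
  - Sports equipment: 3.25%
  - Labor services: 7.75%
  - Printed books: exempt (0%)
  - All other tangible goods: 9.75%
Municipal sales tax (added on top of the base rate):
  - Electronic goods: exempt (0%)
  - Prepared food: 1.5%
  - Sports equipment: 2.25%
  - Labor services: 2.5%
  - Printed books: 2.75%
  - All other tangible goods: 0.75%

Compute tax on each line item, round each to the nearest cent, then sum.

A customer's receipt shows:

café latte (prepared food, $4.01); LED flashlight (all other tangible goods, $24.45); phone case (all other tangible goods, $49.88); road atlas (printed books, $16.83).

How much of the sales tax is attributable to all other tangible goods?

LED flashlight $24.45: all other tangible goods → 9.75% + 0.75% municipal = 10.5% → $2.57
Phone case $49.88: all other tangible goods → 9.75% + 0.75% municipal = 10.5% → $5.24
Tax on all other tangible goods = $2.57 + $5.24 = $7.81

$7.81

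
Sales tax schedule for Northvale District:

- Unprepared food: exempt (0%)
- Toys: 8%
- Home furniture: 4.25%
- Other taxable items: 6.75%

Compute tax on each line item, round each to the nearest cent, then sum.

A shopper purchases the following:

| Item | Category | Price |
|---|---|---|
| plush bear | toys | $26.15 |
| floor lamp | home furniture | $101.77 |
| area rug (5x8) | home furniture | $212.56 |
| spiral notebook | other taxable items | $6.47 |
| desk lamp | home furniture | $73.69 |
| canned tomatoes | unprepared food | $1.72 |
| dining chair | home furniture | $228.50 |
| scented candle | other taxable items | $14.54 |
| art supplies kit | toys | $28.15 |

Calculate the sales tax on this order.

$31.96

Plush bear $26.15: toys → 8% → $2.09
Floor lamp $101.77: home furniture → 4.25% → $4.33
Area rug (5x8) $212.56: home furniture → 4.25% → $9.03
Spiral notebook $6.47: other taxable items → 6.75% → $0.44
Desk lamp $73.69: home furniture → 4.25% → $3.13
Canned tomatoes $1.72: unprepared food → 0% → $0.00
Dining chair $228.50: home furniture → 4.25% → $9.71
Scented candle $14.54: other taxable items → 6.75% → $0.98
Art supplies kit $28.15: toys → 8% → $2.25
Total tax = $2.09 + $4.33 + $9.03 + $0.44 + $3.13 + $9.71 + $0.98 + $2.25 = $31.96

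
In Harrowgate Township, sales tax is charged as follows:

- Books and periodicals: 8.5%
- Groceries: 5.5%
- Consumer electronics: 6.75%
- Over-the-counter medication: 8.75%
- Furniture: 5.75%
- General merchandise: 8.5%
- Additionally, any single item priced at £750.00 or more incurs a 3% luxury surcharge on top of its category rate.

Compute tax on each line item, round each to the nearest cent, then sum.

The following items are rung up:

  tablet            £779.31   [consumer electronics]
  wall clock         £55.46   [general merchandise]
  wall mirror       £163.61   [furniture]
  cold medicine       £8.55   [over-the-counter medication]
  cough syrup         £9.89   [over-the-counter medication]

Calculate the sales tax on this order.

£91.72

Tablet £779.31: consumer electronics → 6.75% + 3% surcharge = 9.75% → £75.98
Wall clock £55.46: general merchandise → 8.5% → £4.71
Wall mirror £163.61: furniture → 5.75% → £9.41
Cold medicine £8.55: over-the-counter medication → 8.75% → £0.75
Cough syrup £9.89: over-the-counter medication → 8.75% → £0.87
Total tax = £75.98 + £4.71 + £9.41 + £0.75 + £0.87 = £91.72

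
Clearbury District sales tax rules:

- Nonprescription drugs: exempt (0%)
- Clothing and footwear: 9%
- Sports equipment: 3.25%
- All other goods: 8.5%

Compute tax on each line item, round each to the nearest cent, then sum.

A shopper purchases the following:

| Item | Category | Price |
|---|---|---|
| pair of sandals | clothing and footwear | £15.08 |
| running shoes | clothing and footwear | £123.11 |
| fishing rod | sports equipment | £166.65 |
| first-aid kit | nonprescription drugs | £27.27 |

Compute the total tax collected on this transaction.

Pair of sandals £15.08: clothing and footwear → 9% → £1.36
Running shoes £123.11: clothing and footwear → 9% → £11.08
Fishing rod £166.65: sports equipment → 3.25% → £5.42
First-aid kit £27.27: nonprescription drugs → 0% → £0.00
Total tax = £1.36 + £11.08 + £5.42 = £17.86

£17.86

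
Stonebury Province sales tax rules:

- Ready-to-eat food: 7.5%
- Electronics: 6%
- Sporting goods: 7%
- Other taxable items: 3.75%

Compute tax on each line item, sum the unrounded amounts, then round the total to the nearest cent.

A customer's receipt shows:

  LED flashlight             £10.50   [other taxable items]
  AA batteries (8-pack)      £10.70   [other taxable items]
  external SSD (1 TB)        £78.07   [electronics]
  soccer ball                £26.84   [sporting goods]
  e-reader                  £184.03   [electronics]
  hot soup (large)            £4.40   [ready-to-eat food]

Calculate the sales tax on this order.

LED flashlight £10.50: other taxable items → 3.75% → £0.39375
AA batteries (8-pack) £10.70: other taxable items → 3.75% → £0.40125
External SSD (1 TB) £78.07: electronics → 6% → £4.6842
Soccer ball £26.84: sporting goods → 7% → £1.8788
E-reader £184.03: electronics → 6% → £11.0418
Hot soup (large) £4.40: ready-to-eat food → 7.5% → £0.33
Unrounded tax sum = £18.7298 → £18.73

£18.73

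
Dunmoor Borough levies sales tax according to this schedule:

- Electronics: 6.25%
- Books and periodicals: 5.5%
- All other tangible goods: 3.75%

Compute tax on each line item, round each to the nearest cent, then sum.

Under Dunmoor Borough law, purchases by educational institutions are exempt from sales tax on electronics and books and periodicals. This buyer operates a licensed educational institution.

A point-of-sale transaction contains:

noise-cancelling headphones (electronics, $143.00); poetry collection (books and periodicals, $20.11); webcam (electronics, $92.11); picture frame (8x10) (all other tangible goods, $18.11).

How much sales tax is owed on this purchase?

$0.68

Noise-cancelling headphones $143.00: electronics, buyer-exempt → 0% → $0.00
Poetry collection $20.11: books and periodicals, buyer-exempt → 0% → $0.00
Webcam $92.11: electronics, buyer-exempt → 0% → $0.00
Picture frame (8x10) $18.11: all other tangible goods → 3.75% → $0.68
Total tax = $0.68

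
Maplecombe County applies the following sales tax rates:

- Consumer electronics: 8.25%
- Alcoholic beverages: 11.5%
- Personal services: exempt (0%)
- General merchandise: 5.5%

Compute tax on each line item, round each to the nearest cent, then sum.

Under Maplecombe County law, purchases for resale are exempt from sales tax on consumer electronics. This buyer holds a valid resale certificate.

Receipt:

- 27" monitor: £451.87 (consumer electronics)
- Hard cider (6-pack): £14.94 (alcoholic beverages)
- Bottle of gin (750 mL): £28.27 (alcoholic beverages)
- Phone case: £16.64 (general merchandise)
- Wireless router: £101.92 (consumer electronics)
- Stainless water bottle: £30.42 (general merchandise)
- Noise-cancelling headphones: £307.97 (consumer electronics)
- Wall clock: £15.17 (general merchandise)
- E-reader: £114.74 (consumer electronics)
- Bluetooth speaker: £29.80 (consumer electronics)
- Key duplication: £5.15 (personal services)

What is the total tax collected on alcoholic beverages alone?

£4.97

Hard cider (6-pack) £14.94: alcoholic beverages → 11.5% → £1.72
Bottle of gin (750 mL) £28.27: alcoholic beverages → 11.5% → £3.25
Tax on alcoholic beverages = £1.72 + £3.25 = £4.97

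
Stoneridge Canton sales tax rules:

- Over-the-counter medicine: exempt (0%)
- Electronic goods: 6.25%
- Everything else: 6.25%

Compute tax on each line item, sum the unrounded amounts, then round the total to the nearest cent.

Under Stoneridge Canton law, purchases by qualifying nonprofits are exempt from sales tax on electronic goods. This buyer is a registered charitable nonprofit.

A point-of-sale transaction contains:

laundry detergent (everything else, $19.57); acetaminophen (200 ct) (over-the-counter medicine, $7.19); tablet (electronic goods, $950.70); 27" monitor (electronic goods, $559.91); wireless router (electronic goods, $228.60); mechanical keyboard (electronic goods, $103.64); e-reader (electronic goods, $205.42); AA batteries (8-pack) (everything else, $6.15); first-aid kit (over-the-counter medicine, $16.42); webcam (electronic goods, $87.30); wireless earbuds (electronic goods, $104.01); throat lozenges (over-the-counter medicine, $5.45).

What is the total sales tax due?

$1.61

Laundry detergent $19.57: everything else → 6.25% → $1.223125
Acetaminophen (200 ct) $7.19: over-the-counter medicine → 0% → $0.00
Tablet $950.70: electronic goods, buyer-exempt → 0% → $0.00
27" monitor $559.91: electronic goods, buyer-exempt → 0% → $0.00
Wireless router $228.60: electronic goods, buyer-exempt → 0% → $0.00
Mechanical keyboard $103.64: electronic goods, buyer-exempt → 0% → $0.00
E-reader $205.42: electronic goods, buyer-exempt → 0% → $0.00
AA batteries (8-pack) $6.15: everything else → 6.25% → $0.384375
First-aid kit $16.42: over-the-counter medicine → 0% → $0.00
Webcam $87.30: electronic goods, buyer-exempt → 0% → $0.00
Wireless earbuds $104.01: electronic goods, buyer-exempt → 0% → $0.00
Throat lozenges $5.45: over-the-counter medicine → 0% → $0.00
Unrounded tax sum = $1.6075 → $1.61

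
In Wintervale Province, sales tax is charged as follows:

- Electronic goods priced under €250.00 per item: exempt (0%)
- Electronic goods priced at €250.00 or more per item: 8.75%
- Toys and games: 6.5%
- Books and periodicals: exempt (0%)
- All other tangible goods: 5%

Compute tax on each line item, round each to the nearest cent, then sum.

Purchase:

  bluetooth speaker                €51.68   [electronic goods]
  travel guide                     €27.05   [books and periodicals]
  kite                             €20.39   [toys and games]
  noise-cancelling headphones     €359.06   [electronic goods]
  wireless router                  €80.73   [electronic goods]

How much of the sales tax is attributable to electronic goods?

€31.42

Bluetooth speaker €51.68: electronic goods, under €250.00 → 0% → €0.00
Noise-cancelling headphones €359.06: electronic goods, €250.00 or more → 8.75% → €31.42
Wireless router €80.73: electronic goods, under €250.00 → 0% → €0.00
Tax on electronic goods = €0.00 + €31.42 + €0.00 = €31.42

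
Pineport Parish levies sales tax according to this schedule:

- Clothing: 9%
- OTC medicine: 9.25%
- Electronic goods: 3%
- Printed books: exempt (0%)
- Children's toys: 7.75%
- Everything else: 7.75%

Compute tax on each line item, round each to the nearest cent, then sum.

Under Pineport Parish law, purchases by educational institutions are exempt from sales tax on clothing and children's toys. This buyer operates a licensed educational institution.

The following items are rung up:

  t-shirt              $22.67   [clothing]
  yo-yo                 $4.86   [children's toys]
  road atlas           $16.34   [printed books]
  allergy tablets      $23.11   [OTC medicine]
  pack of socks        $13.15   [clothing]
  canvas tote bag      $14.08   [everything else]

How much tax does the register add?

T-shirt $22.67: clothing, buyer-exempt → 0% → $0.00
Yo-yo $4.86: children's toys, buyer-exempt → 0% → $0.00
Road atlas $16.34: printed books → 0% → $0.00
Allergy tablets $23.11: OTC medicine → 9.25% → $2.14
Pack of socks $13.15: clothing, buyer-exempt → 0% → $0.00
Canvas tote bag $14.08: everything else → 7.75% → $1.09
Total tax = $2.14 + $1.09 = $3.23

$3.23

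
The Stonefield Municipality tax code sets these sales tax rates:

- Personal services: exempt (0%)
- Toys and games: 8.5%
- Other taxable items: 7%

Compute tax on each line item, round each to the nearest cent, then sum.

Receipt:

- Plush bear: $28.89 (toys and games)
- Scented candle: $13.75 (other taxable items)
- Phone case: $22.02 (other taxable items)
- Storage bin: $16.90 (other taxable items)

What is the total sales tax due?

$6.14

Plush bear $28.89: toys and games → 8.5% → $2.46
Scented candle $13.75: other taxable items → 7% → $0.96
Phone case $22.02: other taxable items → 7% → $1.54
Storage bin $16.90: other taxable items → 7% → $1.18
Total tax = $2.46 + $0.96 + $1.54 + $1.18 = $6.14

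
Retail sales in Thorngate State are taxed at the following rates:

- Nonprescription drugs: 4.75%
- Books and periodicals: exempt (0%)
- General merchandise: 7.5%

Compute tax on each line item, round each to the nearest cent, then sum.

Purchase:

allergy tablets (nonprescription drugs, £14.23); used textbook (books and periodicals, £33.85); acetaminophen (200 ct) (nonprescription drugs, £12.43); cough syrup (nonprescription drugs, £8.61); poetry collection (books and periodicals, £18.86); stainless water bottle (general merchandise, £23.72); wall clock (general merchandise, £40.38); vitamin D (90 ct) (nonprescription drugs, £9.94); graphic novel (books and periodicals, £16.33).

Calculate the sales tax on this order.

£6.96

Allergy tablets £14.23: nonprescription drugs → 4.75% → £0.68
Used textbook £33.85: books and periodicals → 0% → £0.00
Acetaminophen (200 ct) £12.43: nonprescription drugs → 4.75% → £0.59
Cough syrup £8.61: nonprescription drugs → 4.75% → £0.41
Poetry collection £18.86: books and periodicals → 0% → £0.00
Stainless water bottle £23.72: general merchandise → 7.5% → £1.78
Wall clock £40.38: general merchandise → 7.5% → £3.03
Vitamin D (90 ct) £9.94: nonprescription drugs → 4.75% → £0.47
Graphic novel £16.33: books and periodicals → 0% → £0.00
Total tax = £0.68 + £0.59 + £0.41 + £1.78 + £3.03 + £0.47 = £6.96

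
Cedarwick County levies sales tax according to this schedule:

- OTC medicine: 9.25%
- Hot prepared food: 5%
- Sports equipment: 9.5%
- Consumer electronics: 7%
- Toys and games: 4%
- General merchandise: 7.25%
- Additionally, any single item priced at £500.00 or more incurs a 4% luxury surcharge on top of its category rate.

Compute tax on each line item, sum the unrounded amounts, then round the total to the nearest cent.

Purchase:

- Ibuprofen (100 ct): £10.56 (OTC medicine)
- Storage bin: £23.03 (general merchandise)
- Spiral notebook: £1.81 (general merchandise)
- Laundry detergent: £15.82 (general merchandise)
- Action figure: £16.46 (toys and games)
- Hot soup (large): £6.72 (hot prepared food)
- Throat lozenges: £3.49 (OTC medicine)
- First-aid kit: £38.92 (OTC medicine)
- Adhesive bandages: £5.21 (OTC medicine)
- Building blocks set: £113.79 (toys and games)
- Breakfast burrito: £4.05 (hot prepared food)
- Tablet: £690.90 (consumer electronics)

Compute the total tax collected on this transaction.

£90.08

Ibuprofen (100 ct) £10.56: OTC medicine → 9.25% → £0.9768
Storage bin £23.03: general merchandise → 7.25% → £1.669675
Spiral notebook £1.81: general merchandise → 7.25% → £0.131225
Laundry detergent £15.82: general merchandise → 7.25% → £1.14695
Action figure £16.46: toys and games → 4% → £0.6584
Hot soup (large) £6.72: hot prepared food → 5% → £0.336
Throat lozenges £3.49: OTC medicine → 9.25% → £0.322825
First-aid kit £38.92: OTC medicine → 9.25% → £3.6001
Adhesive bandages £5.21: OTC medicine → 9.25% → £0.481925
Building blocks set £113.79: toys and games → 4% → £4.5516
Breakfast burrito £4.05: hot prepared food → 5% → £0.2025
Tablet £690.90: consumer electronics → 7% + 4% surcharge = 11% → £75.999
Unrounded tax sum = £90.077 → £90.08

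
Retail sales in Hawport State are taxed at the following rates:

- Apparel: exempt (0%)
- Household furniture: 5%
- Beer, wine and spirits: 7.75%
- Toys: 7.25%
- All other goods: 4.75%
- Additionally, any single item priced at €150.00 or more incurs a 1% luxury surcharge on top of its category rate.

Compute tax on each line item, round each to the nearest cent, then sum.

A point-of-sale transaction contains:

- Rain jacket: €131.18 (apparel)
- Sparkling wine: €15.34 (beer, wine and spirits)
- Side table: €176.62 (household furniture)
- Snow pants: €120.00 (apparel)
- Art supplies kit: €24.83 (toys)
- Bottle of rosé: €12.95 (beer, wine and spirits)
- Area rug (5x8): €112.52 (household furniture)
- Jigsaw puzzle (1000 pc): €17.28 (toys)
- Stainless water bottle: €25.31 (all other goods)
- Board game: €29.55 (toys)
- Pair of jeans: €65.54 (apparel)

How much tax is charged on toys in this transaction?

Art supplies kit €24.83: toys → 7.25% → €1.80
Jigsaw puzzle (1000 pc) €17.28: toys → 7.25% → €1.25
Board game €29.55: toys → 7.25% → €2.14
Tax on toys = €1.80 + €1.25 + €2.14 = €5.19

€5.19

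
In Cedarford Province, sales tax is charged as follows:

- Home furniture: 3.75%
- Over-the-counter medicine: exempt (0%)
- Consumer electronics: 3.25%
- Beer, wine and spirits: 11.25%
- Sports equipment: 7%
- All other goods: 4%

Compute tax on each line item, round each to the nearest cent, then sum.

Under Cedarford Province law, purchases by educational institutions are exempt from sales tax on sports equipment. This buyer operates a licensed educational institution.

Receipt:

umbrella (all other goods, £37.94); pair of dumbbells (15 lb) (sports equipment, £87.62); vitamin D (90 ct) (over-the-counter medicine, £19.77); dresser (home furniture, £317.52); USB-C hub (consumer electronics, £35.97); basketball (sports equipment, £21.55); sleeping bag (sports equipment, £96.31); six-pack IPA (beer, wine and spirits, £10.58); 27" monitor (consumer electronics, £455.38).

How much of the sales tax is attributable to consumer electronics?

£15.97

USB-C hub £35.97: consumer electronics → 3.25% → £1.17
27" monitor £455.38: consumer electronics → 3.25% → £14.80
Tax on consumer electronics = £1.17 + £14.80 = £15.97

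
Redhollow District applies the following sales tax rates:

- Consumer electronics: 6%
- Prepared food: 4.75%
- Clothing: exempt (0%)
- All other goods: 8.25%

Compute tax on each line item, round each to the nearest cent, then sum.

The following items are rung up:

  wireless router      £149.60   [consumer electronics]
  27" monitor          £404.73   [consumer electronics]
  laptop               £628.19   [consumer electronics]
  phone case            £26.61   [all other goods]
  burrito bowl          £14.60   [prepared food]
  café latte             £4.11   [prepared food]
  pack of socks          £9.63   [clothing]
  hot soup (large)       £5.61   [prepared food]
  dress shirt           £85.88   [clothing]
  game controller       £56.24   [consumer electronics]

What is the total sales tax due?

Wireless router £149.60: consumer electronics → 6% → £8.98
27" monitor £404.73: consumer electronics → 6% → £24.28
Laptop £628.19: consumer electronics → 6% → £37.69
Phone case £26.61: all other goods → 8.25% → £2.20
Burrito bowl £14.60: prepared food → 4.75% → £0.69
Café latte £4.11: prepared food → 4.75% → £0.20
Pack of socks £9.63: clothing → 0% → £0.00
Hot soup (large) £5.61: prepared food → 4.75% → £0.27
Dress shirt £85.88: clothing → 0% → £0.00
Game controller £56.24: consumer electronics → 6% → £3.37
Total tax = £8.98 + £24.28 + £37.69 + £2.20 + £0.69 + £0.20 + £0.27 + £3.37 = £77.68

£77.68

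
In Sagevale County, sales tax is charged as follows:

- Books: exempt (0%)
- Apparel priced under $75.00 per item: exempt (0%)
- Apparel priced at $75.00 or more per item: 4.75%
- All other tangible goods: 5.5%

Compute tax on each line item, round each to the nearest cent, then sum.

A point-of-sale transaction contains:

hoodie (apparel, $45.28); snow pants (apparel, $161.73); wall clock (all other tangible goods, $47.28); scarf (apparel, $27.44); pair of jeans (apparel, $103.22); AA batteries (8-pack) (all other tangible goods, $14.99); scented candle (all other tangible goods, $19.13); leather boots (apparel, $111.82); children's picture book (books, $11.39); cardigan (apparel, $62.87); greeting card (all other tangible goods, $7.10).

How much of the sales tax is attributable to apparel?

$17.89

Hoodie $45.28: apparel, under $75.00 → 0% → $0.00
Snow pants $161.73: apparel, $75.00 or more → 4.75% → $7.68
Scarf $27.44: apparel, under $75.00 → 0% → $0.00
Pair of jeans $103.22: apparel, $75.00 or more → 4.75% → $4.90
Leather boots $111.82: apparel, $75.00 or more → 4.75% → $5.31
Cardigan $62.87: apparel, under $75.00 → 0% → $0.00
Tax on apparel = $0.00 + $7.68 + $0.00 + $4.90 + $5.31 + $0.00 = $17.89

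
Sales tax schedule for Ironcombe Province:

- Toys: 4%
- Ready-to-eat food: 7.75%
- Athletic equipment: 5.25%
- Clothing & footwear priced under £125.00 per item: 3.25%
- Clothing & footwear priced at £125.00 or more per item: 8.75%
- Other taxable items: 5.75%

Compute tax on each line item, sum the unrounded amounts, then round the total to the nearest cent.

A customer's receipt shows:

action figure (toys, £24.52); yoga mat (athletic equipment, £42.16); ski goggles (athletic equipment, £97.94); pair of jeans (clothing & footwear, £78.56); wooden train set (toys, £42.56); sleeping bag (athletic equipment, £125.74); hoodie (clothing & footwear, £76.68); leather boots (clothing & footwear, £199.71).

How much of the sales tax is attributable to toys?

Action figure £24.52: toys → 4% → £0.9808
Wooden train set £42.56: toys → 4% → £1.7024
Tax on toys: unrounded sum = £2.6832 → £2.68

£2.68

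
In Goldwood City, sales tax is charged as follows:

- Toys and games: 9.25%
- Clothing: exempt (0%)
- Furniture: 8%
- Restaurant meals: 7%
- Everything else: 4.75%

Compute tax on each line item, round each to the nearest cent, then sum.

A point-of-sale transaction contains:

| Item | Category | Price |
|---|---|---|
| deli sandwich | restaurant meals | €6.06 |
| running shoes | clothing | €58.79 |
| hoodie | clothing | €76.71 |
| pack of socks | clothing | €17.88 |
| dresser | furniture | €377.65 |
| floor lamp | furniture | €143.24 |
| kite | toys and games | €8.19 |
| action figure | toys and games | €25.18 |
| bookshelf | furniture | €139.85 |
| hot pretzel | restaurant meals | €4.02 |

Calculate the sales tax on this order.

€56.65

Deli sandwich €6.06: restaurant meals → 7% → €0.42
Running shoes €58.79: clothing → 0% → €0.00
Hoodie €76.71: clothing → 0% → €0.00
Pack of socks €17.88: clothing → 0% → €0.00
Dresser €377.65: furniture → 8% → €30.21
Floor lamp €143.24: furniture → 8% → €11.46
Kite €8.19: toys and games → 9.25% → €0.76
Action figure €25.18: toys and games → 9.25% → €2.33
Bookshelf €139.85: furniture → 8% → €11.19
Hot pretzel €4.02: restaurant meals → 7% → €0.28
Total tax = €0.42 + €30.21 + €11.46 + €0.76 + €2.33 + €11.19 + €0.28 = €56.65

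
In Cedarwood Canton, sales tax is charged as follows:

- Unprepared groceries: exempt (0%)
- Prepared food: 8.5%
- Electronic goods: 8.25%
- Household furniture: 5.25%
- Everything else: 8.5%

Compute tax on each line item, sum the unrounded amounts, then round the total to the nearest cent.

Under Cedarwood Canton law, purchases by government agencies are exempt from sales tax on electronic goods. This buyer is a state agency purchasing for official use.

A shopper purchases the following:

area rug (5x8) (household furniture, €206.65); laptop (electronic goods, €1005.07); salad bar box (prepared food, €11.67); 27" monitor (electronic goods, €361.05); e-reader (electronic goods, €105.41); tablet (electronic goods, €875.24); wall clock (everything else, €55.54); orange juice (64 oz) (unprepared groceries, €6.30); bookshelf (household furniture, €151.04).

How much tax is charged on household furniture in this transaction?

€18.78

Area rug (5x8) €206.65: household furniture → 5.25% → €10.849125
Bookshelf €151.04: household furniture → 5.25% → €7.9296
Tax on household furniture: unrounded sum = €18.778725 → €18.78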